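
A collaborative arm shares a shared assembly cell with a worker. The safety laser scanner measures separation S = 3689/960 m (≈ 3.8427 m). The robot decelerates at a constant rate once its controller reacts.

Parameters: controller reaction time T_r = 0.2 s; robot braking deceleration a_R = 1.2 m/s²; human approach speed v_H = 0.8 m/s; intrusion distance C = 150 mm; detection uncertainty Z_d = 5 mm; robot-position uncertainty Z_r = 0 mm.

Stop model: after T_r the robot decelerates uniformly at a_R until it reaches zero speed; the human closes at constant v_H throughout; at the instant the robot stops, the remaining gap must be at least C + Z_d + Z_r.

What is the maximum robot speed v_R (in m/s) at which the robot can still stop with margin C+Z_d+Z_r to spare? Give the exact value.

v_R_max = 41/20 m/s = 2.0500 m/s

collect terms ⇒ (5/12)·v_R² + (13/15)·v_R + (-16933/4800) = 0
  disc = (13/15)² − 4·(5/12)·(-16933/4800) = 10609/1600 ; √disc = 103/40
  v_R = (−(13/15) + 103/40) / (2·(5/12)) = 41/20 m/s
check:
T_s = v_R/a_R = (41/20)/(6/5) = 1.7083 s
robot covers v_R·T_r = 2.0500·0.2000 = 0.4100 m before braking
robot covers 2.0500·1.7083 − ½·1.2000·1.7083² = 1.7510 m while stopping
human closes 0.8000·1.9083 = 1.5267 m
residual clearance needed = 0.1500+0.0050+0.0000 = 0.1550 m
sum ≈ 0.4100+1.7510+1.5267+0.1550 ≈ 3.8427 m = S ✓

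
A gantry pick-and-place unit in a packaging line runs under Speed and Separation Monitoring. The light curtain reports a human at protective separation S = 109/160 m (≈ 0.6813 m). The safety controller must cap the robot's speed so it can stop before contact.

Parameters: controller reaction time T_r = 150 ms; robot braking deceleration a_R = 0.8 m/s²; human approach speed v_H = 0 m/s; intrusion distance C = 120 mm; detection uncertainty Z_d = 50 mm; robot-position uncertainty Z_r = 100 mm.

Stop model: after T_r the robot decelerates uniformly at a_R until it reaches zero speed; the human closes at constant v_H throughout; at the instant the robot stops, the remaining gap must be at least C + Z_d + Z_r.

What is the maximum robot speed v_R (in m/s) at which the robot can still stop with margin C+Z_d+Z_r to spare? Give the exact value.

collect terms ⇒ (5/8)·v_R² + (3/20)·v_R + (-329/800) = 0
  disc = (3/20)² − 4·(5/8)·(-329/800) = 1681/1600 ; √disc = 41/40
  v_R = (−(3/20) + 41/40) / (2·(5/8)) = 7/10 m/s
check:
braking lasts T_s = (7/10)/(4/5) = 0.8750 s
robot covers v_R·T_r = 0.7000·0.1500 = 0.1050 m before braking
robot covers 0.7000·0.8750 − ½·0.8000·0.8750² = 0.3063 m while stopping
human closes 0.0000·1.0250 = 0.0000 m
residual clearance needed = 0.1200+0.0500+0.1000 = 0.2700 m
sum ≈ 0.1050+0.3063+0.0000+0.2700 ≈ 0.6813 m = S ✓

v_R_max = 7/10 m/s = 0.7000 m/s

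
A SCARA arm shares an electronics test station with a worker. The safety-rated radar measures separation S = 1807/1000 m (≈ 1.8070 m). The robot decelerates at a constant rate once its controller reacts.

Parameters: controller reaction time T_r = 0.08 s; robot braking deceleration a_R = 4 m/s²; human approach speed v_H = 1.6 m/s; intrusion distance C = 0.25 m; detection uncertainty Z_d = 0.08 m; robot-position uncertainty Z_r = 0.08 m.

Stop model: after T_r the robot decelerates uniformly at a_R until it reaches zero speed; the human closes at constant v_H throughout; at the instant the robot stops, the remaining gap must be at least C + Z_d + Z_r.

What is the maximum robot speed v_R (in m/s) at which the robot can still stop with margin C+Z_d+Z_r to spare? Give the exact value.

v_R_max = 9/5 m/s = 1.8000 m/s

at the boundary: (1/8)·v² + (12/25)·v + (-1269/1000) = 0
  disc = (12/25)² − 4·(1/8)·(-1269/1000) = 8649/10000 ; √disc = 93/100
  v_R = (−(12/25) + 93/100) / (2·(1/8)) = 9/5 m/s
check:
braking lasts T_s = (9/5)/4 = 0.4500 s
robot in T_r: 1.8000·0.0800 = 0.1440 m
robot covers 1.8000·0.4500 − ½·4.0000·0.4500² = 0.4050 m while stopping
human closes 1.6000·0.5300 = 0.8480 m
margins: 0.2500+0.0800+0.0800 = 0.4100 m
sum ≈ 0.1440+0.4050+0.8480+0.4100 ≈ 1.8070 m = S ✓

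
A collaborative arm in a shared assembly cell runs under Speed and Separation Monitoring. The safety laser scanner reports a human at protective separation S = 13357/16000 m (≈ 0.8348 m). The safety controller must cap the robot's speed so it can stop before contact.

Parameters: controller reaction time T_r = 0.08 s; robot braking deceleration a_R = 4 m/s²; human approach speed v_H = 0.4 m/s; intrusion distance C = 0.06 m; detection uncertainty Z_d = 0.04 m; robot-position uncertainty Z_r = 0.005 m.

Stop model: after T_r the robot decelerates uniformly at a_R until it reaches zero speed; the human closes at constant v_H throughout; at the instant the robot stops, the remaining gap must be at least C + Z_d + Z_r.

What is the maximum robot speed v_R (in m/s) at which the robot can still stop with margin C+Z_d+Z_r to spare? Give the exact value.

collect terms ⇒ (1/8)·v_R² + (9/50)·v_R + (-2233/3200) = 0
  disc = (9/50)² − 4·(1/8)·(-2233/3200) = 61009/160000 ; √disc = 247/400
  v_R = (−(9/50) + 247/400) / (2·(1/8)) = 7/4 m/s
check:
stop time T_s = (7/4)/4 = 0.4375 s
robot in T_r: 1.7500·0.0800 = 0.1400 m
braking distance = 1.7500²/(2·4.0000) = 0.3828 m
person approaches 0.4000·(0.0800+0.4375) = 0.2070 m
C+Z_d+Z_r = 0.0600+0.0400+0.0050 = 0.1050 m
sum ≈ 0.1400+0.3828+0.2070+0.1050 ≈ 0.8348 m = S ✓

v_R_max = 7/4 m/s = 1.7500 m/s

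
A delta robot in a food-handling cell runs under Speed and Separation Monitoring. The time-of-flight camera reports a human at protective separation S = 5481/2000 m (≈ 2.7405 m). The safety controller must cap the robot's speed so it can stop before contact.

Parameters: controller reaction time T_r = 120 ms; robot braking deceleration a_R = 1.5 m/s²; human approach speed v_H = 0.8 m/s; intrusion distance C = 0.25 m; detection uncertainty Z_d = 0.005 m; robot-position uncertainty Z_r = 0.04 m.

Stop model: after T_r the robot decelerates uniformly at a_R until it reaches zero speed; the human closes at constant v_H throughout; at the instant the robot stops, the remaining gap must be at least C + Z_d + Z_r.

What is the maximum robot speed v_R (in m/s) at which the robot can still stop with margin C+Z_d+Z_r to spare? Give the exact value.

v_R_max = 37/20 m/s = 1.8500 m/s

at the boundary: (1/3)·v² + (49/75)·v + (-4699/2000) = 0
  disc = (49/75)² − 4·(1/3)·(-4699/2000) = 80089/22500 ; √disc = 283/150
  v_R = (−(49/75) + 283/150) / (2·(1/3)) = 37/20 m/s
check:
T_s = v_R/a_R = (37/20)/(3/2) = 1.2333 s
robot in T_r: 1.8500·0.1200 = 0.2220 m
robot covers 1.8500·1.2333 − ½·1.5000·1.2333² = 1.1408 m while stopping
human over T_r+T_s: 0.8000·(0.1200+1.2333) = 1.0827 m
C+Z_d+Z_r = 0.2500+0.0050+0.0400 = 0.2950 m
sum ≈ 0.2220+1.1408+1.0827+0.2950 ≈ 2.7405 m = S ✓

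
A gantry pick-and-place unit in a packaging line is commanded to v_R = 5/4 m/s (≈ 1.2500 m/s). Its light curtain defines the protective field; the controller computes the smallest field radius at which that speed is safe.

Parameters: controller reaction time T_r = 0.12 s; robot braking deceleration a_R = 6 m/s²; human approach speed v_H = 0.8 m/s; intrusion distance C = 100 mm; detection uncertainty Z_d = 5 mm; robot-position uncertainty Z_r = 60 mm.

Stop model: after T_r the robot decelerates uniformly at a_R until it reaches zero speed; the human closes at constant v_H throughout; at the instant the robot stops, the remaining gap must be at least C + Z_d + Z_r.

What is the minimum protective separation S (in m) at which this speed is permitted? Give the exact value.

S_min = 5663/8000 m = 0.7079 m

stop time T_s = (5/4)/6 = 0.2083 s
reaction-phase robot travel = 1.2500·0.1200 = 0.1500 m
braking distance = 1.2500²/(2·6.0000) = 0.1302 m
person approaches 0.8000·(0.1200+0.2083) = 0.2627 m
residual clearance needed = 0.1000+0.0050+0.0600 = 0.1650 m
S_min ≈ 0.1500+0.1302+0.2627+0.1650  ⇒  S_min = 5663/8000 m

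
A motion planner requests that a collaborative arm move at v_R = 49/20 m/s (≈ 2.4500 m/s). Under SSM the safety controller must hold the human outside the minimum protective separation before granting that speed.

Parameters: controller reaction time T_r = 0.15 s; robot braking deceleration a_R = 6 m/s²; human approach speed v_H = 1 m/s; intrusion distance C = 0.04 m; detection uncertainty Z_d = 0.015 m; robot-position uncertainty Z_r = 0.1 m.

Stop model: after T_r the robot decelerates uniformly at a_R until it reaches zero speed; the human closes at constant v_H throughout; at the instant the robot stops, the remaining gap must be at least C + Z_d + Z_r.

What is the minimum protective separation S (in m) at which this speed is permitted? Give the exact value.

stop time T_s = (49/20)/6 = 0.4083 s
robot covers v_R·T_r = 2.4500·0.1500 = 0.3675 m before braking
robot covers 2.4500·0.4083 − ½·6.0000·0.4083² = 0.5002 m while stopping
human closes 1.0000·0.5583 = 0.5583 m
residual clearance needed = 0.0400+0.0150+0.1000 = 0.1550 m
S_min ≈ 0.3675+0.5002+0.5583+0.1550  ⇒  S_min = 7589/4800 m

S_min = 7589/4800 m = 1.5810 m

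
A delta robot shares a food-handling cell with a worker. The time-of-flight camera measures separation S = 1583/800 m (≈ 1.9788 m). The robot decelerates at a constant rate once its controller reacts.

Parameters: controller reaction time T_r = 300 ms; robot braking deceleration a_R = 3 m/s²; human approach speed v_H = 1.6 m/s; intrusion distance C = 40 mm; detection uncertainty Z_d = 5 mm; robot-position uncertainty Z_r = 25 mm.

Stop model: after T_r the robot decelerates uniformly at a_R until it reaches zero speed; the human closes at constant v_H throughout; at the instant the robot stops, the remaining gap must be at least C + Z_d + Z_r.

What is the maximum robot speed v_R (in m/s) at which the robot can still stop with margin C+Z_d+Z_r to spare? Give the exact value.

at the boundary: (1/6)·v² + (5/6)·v + (-1143/800) = 0
  disc = (5/6)² − 4·(1/6)·(-1143/800) = 5929/3600 ; √disc = 77/60
  v_R = (−(5/6) + 77/60) / (2·(1/6)) = 27/20 m/s
check:
T_s = v_R/a_R = (27/20)/3 = 0.4500 s
reaction-phase robot travel = 1.3500·0.3000 = 0.4050 m
braking distance = 1.3500²/(2·3.0000) = 0.3038 m
human over T_r+T_s: 1.6000·(0.3000+0.4500) = 1.2000 m
margins: 0.0400+0.0050+0.0250 = 0.0700 m
sum ≈ 0.4050+0.3038+1.2000+0.0700 ≈ 1.9788 m = S ✓

v_R_max = 27/20 m/s = 1.3500 m/s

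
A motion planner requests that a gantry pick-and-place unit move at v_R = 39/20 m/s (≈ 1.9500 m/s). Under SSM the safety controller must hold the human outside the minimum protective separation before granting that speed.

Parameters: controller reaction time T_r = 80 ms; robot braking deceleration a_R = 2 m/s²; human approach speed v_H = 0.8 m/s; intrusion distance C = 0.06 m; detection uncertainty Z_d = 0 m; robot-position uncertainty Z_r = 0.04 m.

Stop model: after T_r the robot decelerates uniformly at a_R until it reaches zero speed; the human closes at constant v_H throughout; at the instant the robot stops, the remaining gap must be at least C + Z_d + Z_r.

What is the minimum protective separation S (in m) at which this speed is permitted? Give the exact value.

S_min = 3281/1600 m = 2.0506 m

stop time T_s = (39/20)/2 = 0.9750 s
reaction-phase robot travel = 1.9500·0.0800 = 0.1560 m
robot covers 1.9500·0.9750 − ½·2.0000·0.9750² = 0.9506 m while stopping
human over T_r+T_s: 0.8000·(0.0800+0.9750) = 0.8440 m
C+Z_d+Z_r = 0.0600+0.0000+0.0400 = 0.1000 m
S_min ≈ 0.1560+0.9506+0.8440+0.1000  ⇒  S_min = 3281/1600 m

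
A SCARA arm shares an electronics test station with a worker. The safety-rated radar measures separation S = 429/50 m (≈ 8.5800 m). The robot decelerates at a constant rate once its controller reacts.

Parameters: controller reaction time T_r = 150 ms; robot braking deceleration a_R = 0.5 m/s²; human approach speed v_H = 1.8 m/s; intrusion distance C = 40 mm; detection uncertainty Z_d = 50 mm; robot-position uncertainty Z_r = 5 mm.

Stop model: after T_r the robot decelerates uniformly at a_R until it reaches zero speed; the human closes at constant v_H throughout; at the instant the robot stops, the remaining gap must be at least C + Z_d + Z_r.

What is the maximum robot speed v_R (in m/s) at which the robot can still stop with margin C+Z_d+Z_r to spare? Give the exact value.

v_R_max = 31/20 m/s = 1.5500 m/s

quadratic (1)·v² + (15/4)·v + (-1643/200) = 0
  disc = (15/4)² − 4·(1)·(-1643/200) = 18769/400 ; √disc = 137/20
  v_R = (−(15/4) + 137/20) / (2·(1)) = 31/20 m/s
check:
braking lasts T_s = (31/20)/(1/2) = 3.1000 s
robot in T_r: 1.5500·0.1500 = 0.2325 m
robot under decel: 1.5500²/(2·0.5000) = 2.4025 m
human closes 1.8000·3.2500 = 5.8500 m
margins: 0.0400+0.0500+0.0050 = 0.0950 m
sum ≈ 0.2325+2.4025+5.8500+0.0950 ≈ 8.5800 m = S ✓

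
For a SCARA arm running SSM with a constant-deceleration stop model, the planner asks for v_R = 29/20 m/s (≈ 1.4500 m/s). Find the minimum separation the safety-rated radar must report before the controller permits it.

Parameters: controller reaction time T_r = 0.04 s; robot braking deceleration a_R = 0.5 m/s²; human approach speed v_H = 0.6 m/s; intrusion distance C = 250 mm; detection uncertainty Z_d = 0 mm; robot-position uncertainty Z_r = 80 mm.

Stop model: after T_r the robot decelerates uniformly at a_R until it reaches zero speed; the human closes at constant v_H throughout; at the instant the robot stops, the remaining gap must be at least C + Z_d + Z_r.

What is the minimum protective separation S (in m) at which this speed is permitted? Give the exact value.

braking lasts T_s = (29/20)/(1/2) = 2.9000 s
robot in T_r: 1.4500·0.0400 = 0.0580 m
robot under decel: 1.4500²/(2·0.5000) = 2.1025 m
human over T_r+T_s: 0.6000·(0.0400+2.9000) = 1.7640 m
margins: 0.2500+0.0000+0.0800 = 0.3300 m
S_min ≈ 0.0580+2.1025+1.7640+0.3300  ⇒  S_min = 8509/2000 m

S_min = 8509/2000 m = 4.2545 m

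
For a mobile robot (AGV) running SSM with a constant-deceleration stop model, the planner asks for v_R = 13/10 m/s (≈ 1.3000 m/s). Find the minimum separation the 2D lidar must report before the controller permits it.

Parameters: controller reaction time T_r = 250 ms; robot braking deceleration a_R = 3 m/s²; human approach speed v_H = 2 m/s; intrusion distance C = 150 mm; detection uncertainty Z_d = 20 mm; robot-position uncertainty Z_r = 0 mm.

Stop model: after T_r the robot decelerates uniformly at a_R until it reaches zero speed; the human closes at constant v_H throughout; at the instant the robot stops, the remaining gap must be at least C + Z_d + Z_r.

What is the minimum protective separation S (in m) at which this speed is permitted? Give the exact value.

braking lasts T_s = (13/10)/3 = 0.4333 s
reaction-phase robot travel = 1.3000·0.2500 = 0.3250 m
braking distance = 1.3000²/(2·3.0000) = 0.2817 m
human closes 2.0000·0.6833 = 1.3667 m
C+Z_d+Z_r = 0.1500+0.0200+0.0000 = 0.1700 m
S_min ≈ 0.3250+0.2817+1.3667+0.1700  ⇒  S_min = 643/300 m

S_min = 643/300 m = 2.1433 m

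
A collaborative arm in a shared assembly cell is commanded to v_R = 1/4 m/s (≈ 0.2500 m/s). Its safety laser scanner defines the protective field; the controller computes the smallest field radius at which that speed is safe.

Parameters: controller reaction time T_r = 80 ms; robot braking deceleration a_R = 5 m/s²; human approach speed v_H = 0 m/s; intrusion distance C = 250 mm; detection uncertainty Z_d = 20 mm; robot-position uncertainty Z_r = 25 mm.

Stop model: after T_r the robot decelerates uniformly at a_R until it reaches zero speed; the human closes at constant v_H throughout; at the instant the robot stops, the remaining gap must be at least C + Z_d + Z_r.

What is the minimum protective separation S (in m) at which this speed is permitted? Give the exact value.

S_min = 257/800 m = 0.3212 m

T_s = v_R/a_R = (1/4)/5 = 0.0500 s
reaction-phase robot travel = 0.2500·0.0800 = 0.0200 m
robot under decel: 0.2500²/(2·5.0000) = 0.0063 m
human over T_r+T_s: 0.0000·(0.0800+0.0500) = 0.0000 m
margins: 0.2500+0.0200+0.0250 = 0.2950 m
S_min ≈ 0.0200+0.0063+0.0000+0.2950  ⇒  S_min = 257/800 m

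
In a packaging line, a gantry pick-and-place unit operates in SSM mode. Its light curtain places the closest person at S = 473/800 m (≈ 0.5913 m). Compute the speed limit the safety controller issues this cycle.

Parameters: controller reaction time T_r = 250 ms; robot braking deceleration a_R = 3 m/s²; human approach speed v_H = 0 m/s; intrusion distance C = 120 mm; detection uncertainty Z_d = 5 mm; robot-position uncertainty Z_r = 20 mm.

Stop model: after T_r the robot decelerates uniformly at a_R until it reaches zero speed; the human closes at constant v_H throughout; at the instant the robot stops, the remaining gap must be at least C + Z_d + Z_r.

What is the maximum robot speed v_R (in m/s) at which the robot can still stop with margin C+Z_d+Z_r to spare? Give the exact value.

quadratic (1/6)·v² + (1/4)·v + (-357/800) = 0
  disc = (1/4)² − 4·(1/6)·(-357/800) = 9/25 ; √disc = 3/5
  v_R = (−(1/4) + 3/5) / (2·(1/6)) = 21/20 m/s
check:
stop time T_s = (21/20)/3 = 0.3500 s
robot covers v_R·T_r = 1.0500·0.2500 = 0.2625 m before braking
braking distance = 1.0500²/(2·3.0000) = 0.1837 m
human over T_r+T_s: 0.0000·(0.2500+0.3500) = 0.0000 m
residual clearance needed = 0.1200+0.0050+0.0200 = 0.1450 m
sum ≈ 0.2625+0.1837+0.0000+0.1450 ≈ 0.5913 m = S ✓

v_R_max = 21/20 m/s = 1.0500 m/s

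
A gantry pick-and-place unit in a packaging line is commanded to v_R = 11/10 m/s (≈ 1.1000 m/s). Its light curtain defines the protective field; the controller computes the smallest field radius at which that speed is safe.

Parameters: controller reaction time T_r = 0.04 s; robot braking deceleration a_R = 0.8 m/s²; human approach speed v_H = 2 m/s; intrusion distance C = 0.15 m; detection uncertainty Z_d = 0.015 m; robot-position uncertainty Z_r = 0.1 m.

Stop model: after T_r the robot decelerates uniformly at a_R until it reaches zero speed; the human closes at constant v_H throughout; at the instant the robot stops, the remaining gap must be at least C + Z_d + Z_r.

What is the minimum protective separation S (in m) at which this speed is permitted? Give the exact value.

T_s = v_R/a_R = (11/10)/(4/5) = 1.3750 s
robot in T_r: 1.1000·0.0400 = 0.0440 m
robot under decel: 1.1000²/(2·0.8000) = 0.7562 m
human over T_r+T_s: 2.0000·(0.0400+1.3750) = 2.8300 m
C+Z_d+Z_r = 0.1500+0.0150+0.1000 = 0.2650 m
S_min ≈ 0.0440+0.7562+2.8300+0.2650  ⇒  S_min = 15581/4000 m

S_min = 15581/4000 m = 3.8952 m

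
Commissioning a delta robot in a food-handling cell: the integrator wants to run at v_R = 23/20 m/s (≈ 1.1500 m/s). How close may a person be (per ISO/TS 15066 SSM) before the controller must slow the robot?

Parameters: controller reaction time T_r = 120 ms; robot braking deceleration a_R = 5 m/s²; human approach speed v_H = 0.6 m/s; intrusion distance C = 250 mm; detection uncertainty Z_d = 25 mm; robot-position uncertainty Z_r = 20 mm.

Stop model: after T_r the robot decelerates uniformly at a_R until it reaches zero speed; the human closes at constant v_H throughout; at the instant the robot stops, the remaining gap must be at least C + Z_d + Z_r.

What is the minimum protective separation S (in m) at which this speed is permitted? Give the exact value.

S_min = 3101/4000 m = 0.7752 m

braking lasts T_s = (23/20)/5 = 0.2300 s
reaction-phase robot travel = 1.1500·0.1200 = 0.1380 m
robot under decel: 1.1500²/(2·5.0000) = 0.1323 m
person approaches 0.6000·(0.1200+0.2300) = 0.2100 m
margins: 0.2500+0.0250+0.0200 = 0.2950 m
S_min ≈ 0.1380+0.1323+0.2100+0.2950  ⇒  S_min = 3101/4000 m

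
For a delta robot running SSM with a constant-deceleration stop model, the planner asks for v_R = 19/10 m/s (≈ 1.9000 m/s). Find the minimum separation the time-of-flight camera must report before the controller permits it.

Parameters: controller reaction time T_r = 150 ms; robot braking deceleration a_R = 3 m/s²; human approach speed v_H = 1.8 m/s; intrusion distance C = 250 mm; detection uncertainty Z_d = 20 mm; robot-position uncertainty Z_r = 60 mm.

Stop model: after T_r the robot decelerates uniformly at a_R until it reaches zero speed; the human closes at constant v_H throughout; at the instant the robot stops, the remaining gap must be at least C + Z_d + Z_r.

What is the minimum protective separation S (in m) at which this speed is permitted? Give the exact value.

braking lasts T_s = (19/10)/3 = 0.6333 s
reaction-phase robot travel = 1.9000·0.1500 = 0.2850 m
robot under decel: 1.9000²/(2·3.0000) = 0.6017 m
human over T_r+T_s: 1.8000·(0.1500+0.6333) = 1.4100 m
residual clearance needed = 0.2500+0.0200+0.0600 = 0.3300 m
S_min ≈ 0.2850+0.6017+1.4100+0.3300  ⇒  S_min = 197/75 m

S_min = 197/75 m = 2.6267 m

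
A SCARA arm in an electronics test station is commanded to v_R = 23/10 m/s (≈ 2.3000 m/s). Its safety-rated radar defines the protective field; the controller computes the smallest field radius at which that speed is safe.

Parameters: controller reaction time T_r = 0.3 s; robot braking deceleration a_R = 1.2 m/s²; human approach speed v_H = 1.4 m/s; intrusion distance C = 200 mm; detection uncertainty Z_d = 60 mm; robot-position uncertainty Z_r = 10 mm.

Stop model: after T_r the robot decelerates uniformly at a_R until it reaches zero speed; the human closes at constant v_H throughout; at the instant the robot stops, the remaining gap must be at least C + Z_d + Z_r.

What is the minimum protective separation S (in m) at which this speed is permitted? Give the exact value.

braking lasts T_s = (23/10)/(6/5) = 1.9167 s
reaction-phase robot travel = 2.3000·0.3000 = 0.6900 m
braking distance = 2.3000²/(2·1.2000) = 2.2042 m
human over T_r+T_s: 1.4000·(0.3000+1.9167) = 3.1033 m
C+Z_d+Z_r = 0.2000+0.0600+0.0100 = 0.2700 m
S_min ≈ 0.6900+2.2042+3.1033+0.2700  ⇒  S_min = 2507/400 m

S_min = 2507/400 m = 6.2675 m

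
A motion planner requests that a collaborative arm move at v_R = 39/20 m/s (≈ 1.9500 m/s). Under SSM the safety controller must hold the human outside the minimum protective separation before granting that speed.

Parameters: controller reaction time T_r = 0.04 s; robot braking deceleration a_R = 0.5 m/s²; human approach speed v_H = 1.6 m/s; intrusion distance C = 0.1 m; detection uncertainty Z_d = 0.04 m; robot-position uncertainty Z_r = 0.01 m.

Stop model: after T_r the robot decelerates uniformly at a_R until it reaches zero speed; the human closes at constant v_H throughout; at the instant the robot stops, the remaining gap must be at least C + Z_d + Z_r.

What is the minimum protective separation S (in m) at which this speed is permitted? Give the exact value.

stop time T_s = (39/20)/(1/2) = 3.9000 s
reaction-phase robot travel = 1.9500·0.0400 = 0.0780 m
robot under decel: 1.9500²/(2·0.5000) = 3.8025 m
human closes 1.6000·3.9400 = 6.3040 m
margins: 0.1000+0.0400+0.0100 = 0.1500 m
S_min ≈ 0.0780+3.8025+6.3040+0.1500  ⇒  S_min = 20669/2000 m

S_min = 20669/2000 m = 10.3345 m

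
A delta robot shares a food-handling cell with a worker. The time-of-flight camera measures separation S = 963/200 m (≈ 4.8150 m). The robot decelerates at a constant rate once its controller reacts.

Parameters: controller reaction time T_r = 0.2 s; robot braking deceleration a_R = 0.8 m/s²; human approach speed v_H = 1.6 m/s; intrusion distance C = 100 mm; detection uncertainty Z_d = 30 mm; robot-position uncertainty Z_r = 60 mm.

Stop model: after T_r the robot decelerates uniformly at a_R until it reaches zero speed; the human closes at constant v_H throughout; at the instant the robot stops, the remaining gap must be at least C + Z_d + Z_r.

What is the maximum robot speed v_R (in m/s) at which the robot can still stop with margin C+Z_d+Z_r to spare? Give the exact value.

v_R_max = 7/5 m/s = 1.4000 m/s

quadratic (5/8)·v² + (11/5)·v + (-861/200) = 0
  disc = (11/5)² − 4·(5/8)·(-861/200) = 6241/400 ; √disc = 79/20
  v_R = (−(11/5) + 79/20) / (2·(5/8)) = 7/5 m/s
check:
stop time T_s = (7/5)/(4/5) = 1.7500 s
robot covers v_R·T_r = 1.4000·0.2000 = 0.2800 m before braking
robot covers 1.4000·1.7500 − ½·0.8000·1.7500² = 1.2250 m while stopping
person approaches 1.6000·(0.2000+1.7500) = 3.1200 m
residual clearance needed = 0.1000+0.0300+0.0600 = 0.1900 m
sum ≈ 0.2800+1.2250+3.1200+0.1900 ≈ 4.8150 m = S ✓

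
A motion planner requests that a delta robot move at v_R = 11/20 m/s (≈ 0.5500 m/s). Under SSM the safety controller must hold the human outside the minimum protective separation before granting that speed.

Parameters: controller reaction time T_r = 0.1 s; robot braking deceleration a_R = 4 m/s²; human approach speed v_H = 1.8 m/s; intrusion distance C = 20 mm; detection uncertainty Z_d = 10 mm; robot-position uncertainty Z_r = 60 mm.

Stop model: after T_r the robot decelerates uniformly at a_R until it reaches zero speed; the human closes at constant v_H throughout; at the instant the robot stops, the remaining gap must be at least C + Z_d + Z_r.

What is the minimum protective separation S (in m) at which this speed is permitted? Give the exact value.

stop time T_s = (11/20)/4 = 0.1375 s
reaction-phase robot travel = 0.5500·0.1000 = 0.0550 m
braking distance = 0.5500²/(2·4.0000) = 0.0378 m
person approaches 1.8000·(0.1000+0.1375) = 0.4275 m
C+Z_d+Z_r = 0.0200+0.0100+0.0600 = 0.0900 m
S_min ≈ 0.0550+0.0378+0.4275+0.0900  ⇒  S_min = 1953/3200 m

S_min = 1953/3200 m = 0.6103 m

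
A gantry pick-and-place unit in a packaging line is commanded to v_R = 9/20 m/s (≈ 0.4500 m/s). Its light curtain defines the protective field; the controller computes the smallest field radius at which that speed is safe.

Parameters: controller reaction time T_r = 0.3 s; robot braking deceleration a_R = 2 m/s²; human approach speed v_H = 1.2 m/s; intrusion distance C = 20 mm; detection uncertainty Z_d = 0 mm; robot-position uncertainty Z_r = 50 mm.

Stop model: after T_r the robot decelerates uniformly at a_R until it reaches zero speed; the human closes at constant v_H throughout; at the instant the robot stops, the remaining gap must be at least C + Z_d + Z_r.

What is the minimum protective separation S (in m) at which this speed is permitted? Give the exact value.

braking lasts T_s = (9/20)/2 = 0.2250 s
robot in T_r: 0.4500·0.3000 = 0.1350 m
braking distance = 0.4500²/(2·2.0000) = 0.0506 m
human closes 1.2000·0.5250 = 0.6300 m
margins: 0.0200+0.0000+0.0500 = 0.0700 m
S_min ≈ 0.1350+0.0506+0.6300+0.0700  ⇒  S_min = 1417/1600 m

S_min = 1417/1600 m = 0.8856 m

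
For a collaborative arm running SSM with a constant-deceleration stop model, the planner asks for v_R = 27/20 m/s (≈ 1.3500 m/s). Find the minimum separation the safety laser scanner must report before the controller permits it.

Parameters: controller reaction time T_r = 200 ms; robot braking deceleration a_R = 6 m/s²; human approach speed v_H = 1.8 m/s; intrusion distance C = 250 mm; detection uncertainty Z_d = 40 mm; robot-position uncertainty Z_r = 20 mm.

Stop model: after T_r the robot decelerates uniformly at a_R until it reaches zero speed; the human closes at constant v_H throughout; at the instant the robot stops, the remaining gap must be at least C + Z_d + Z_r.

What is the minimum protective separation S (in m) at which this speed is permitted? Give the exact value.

S_min = 479/320 m = 1.4969 m

T_s = v_R/a_R = (27/20)/6 = 0.2250 s
reaction-phase robot travel = 1.3500·0.2000 = 0.2700 m
braking distance = 1.3500²/(2·6.0000) = 0.1519 m
human closes 1.8000·0.4250 = 0.7650 m
residual clearance needed = 0.2500+0.0400+0.0200 = 0.3100 m
S_min ≈ 0.2700+0.1519+0.7650+0.3100  ⇒  S_min = 479/320 m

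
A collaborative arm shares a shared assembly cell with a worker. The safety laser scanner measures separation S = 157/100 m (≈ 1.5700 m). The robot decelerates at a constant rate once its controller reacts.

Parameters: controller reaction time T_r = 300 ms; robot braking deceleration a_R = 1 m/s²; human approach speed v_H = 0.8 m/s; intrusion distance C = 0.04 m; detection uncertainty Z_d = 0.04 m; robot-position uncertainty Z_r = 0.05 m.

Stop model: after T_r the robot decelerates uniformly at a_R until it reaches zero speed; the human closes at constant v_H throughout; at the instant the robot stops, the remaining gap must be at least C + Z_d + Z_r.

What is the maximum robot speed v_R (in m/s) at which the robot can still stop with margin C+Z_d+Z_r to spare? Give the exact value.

v_R_max = 4/5 m/s = 0.8000 m/s

at the boundary: (1/2)·v² + (11/10)·v + (-6/5) = 0
  disc = (11/10)² − 4·(1/2)·(-6/5) = 361/100 ; √disc = 19/10
  v_R = (−(11/10) + 19/10) / (2·(1/2)) = 4/5 m/s
check:
braking lasts T_s = (4/5)/1 = 0.8000 s
robot in T_r: 0.8000·0.3000 = 0.2400 m
robot under decel: 0.8000²/(2·1.0000) = 0.3200 m
human closes 0.8000·1.1000 = 0.8800 m
C+Z_d+Z_r = 0.0400+0.0400+0.0500 = 0.1300 m
sum ≈ 0.2400+0.3200+0.8800+0.1300 ≈ 1.5700 m = S ✓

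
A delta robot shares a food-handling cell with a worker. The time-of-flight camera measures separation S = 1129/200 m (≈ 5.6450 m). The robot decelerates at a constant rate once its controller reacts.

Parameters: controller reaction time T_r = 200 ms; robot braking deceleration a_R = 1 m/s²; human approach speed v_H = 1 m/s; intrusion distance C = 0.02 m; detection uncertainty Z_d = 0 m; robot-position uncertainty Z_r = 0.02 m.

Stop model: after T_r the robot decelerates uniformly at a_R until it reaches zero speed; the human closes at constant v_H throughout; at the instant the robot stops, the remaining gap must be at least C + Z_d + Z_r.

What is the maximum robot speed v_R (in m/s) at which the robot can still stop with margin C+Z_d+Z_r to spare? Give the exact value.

v_R_max = 23/10 m/s = 2.3000 m/s

collect terms ⇒ (1/2)·v_R² + (6/5)·v_R + (-1081/200) = 0
  disc = (6/5)² − 4·(1/2)·(-1081/200) = 49/4 ; √disc = 7/2
  v_R = (−(6/5) + 7/2) / (2·(1/2)) = 23/10 m/s
check:
T_s = v_R/a_R = (23/10)/1 = 2.3000 s
robot in T_r: 2.3000·0.2000 = 0.4600 m
braking distance = 2.3000²/(2·1.0000) = 2.6450 m
human closes 1.0000·2.5000 = 2.5000 m
residual clearance needed = 0.0200+0.0000+0.0200 = 0.0400 m
sum ≈ 0.4600+2.6450+2.5000+0.0400 ≈ 5.6450 m = S ✓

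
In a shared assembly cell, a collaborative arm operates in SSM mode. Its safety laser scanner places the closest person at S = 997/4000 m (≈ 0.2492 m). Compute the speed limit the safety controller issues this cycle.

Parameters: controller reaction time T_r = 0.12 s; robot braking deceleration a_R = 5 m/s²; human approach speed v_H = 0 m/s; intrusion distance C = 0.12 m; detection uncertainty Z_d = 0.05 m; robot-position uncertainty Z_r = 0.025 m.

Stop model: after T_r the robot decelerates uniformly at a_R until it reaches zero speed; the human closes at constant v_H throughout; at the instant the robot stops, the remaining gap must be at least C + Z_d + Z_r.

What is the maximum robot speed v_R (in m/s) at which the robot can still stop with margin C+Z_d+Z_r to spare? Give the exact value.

quadratic (1/10)·v² + (3/25)·v + (-217/4000) = 0
  disc = (3/25)² − 4·(1/10)·(-217/4000) = 361/10000 ; √disc = 19/100
  v_R = (−(3/25) + 19/100) / (2·(1/10)) = 7/20 m/s
check:
stop time T_s = (7/20)/5 = 0.0700 s
robot covers v_R·T_r = 0.3500·0.1200 = 0.0420 m before braking
braking distance = 0.3500²/(2·5.0000) = 0.0123 m
human closes 0.0000·0.1900 = 0.0000 m
margins: 0.1200+0.0500+0.0250 = 0.1950 m
sum ≈ 0.0420+0.0123+0.0000+0.1950 ≈ 0.2492 m = S ✓

v_R_max = 7/20 m/s = 0.3500 m/s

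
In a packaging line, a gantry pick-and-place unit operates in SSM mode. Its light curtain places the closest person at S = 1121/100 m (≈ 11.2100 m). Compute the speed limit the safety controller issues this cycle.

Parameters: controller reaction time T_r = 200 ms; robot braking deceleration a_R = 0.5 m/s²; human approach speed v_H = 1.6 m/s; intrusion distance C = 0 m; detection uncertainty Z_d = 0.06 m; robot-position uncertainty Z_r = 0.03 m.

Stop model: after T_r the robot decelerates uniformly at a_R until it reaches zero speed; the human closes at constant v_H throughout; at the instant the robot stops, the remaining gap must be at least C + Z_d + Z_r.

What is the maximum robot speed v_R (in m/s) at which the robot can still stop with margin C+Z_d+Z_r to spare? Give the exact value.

v_R_max = 2 m/s = 2.0000 m/s

at the boundary: (1)·v² + (17/5)·v + (-54/5) = 0
  disc = (17/5)² − 4·(1)·(-54/5) = 1369/25 ; √disc = 37/5
  v_R = (−(17/5) + 37/5) / (2·(1)) = 2 m/s
check:
stop time T_s = 2/(1/2) = 4.0000 s
robot covers v_R·T_r = 2.0000·0.2000 = 0.4000 m before braking
braking distance = 2.0000²/(2·0.5000) = 4.0000 m
human over T_r+T_s: 1.6000·(0.2000+4.0000) = 6.7200 m
C+Z_d+Z_r = 0.0000+0.0600+0.0300 = 0.0900 m
sum ≈ 0.4000+4.0000+6.7200+0.0900 ≈ 11.2100 m = S ✓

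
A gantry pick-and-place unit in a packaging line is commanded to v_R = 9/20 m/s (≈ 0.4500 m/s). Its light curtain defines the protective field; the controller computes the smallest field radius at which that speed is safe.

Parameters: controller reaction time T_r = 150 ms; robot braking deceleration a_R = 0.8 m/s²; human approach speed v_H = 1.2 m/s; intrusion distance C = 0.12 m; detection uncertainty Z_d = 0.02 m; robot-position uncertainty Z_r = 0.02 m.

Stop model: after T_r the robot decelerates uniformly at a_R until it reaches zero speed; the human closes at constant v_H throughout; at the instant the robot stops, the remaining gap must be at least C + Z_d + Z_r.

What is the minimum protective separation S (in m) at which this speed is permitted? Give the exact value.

S_min = 3869/3200 m = 1.2091 m

T_s = v_R/a_R = (9/20)/(4/5) = 0.5625 s
robot covers v_R·T_r = 0.4500·0.1500 = 0.0675 m before braking
robot covers 0.4500·0.5625 − ½·0.8000·0.5625² = 0.1266 m while stopping
human closes 1.2000·0.7125 = 0.8550 m
C+Z_d+Z_r = 0.1200+0.0200+0.0200 = 0.1600 m
S_min ≈ 0.0675+0.1266+0.8550+0.1600  ⇒  S_min = 3869/3200 m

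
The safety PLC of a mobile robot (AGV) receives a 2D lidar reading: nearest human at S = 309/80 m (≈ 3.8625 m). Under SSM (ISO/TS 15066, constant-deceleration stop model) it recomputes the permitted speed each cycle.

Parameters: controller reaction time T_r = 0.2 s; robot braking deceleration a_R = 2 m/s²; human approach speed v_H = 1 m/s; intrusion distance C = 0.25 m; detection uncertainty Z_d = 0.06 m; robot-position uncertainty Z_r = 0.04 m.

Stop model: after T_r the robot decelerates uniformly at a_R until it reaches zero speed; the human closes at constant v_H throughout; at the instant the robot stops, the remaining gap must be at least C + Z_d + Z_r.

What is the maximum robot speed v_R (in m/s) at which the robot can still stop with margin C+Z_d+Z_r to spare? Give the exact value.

v_R_max = 5/2 m/s = 2.5000 m/s

at the boundary: (1/4)·v² + (7/10)·v + (-53/16) = 0
  disc = (7/10)² − 4·(1/4)·(-53/16) = 1521/400 ; √disc = 39/20
  v_R = (−(7/10) + 39/20) / (2·(1/4)) = 5/2 m/s
check:
stop time T_s = (5/2)/2 = 1.2500 s
robot covers v_R·T_r = 2.5000·0.2000 = 0.5000 m before braking
braking distance = 2.5000²/(2·2.0000) = 1.5625 m
person approaches 1.0000·(0.2000+1.2500) = 1.4500 m
C+Z_d+Z_r = 0.2500+0.0600+0.0400 = 0.3500 m
sum ≈ 0.5000+1.5625+1.4500+0.3500 ≈ 3.8625 m = S ✓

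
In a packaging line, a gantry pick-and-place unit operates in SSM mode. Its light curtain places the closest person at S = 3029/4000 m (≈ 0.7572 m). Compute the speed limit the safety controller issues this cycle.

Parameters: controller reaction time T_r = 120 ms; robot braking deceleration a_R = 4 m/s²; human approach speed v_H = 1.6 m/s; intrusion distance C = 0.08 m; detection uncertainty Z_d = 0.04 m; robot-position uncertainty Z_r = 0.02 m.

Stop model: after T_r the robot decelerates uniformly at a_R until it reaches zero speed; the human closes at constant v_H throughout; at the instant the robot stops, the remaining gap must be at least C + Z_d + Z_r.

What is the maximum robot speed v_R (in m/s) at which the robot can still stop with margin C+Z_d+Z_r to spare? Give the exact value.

collect terms ⇒ (1/8)·v_R² + (13/25)·v_R + (-1701/4000) = 0
  disc = (13/25)² − 4·(1/8)·(-1701/4000) = 19321/40000 ; √disc = 139/200
  v_R = (−(13/25) + 139/200) / (2·(1/8)) = 7/10 m/s
check:
stop time T_s = (7/10)/4 = 0.1750 s
reaction-phase robot travel = 0.7000·0.1200 = 0.0840 m
robot covers 0.7000·0.1750 − ½·4.0000·0.1750² = 0.0612 m while stopping
person approaches 1.6000·(0.1200+0.1750) = 0.4720 m
residual clearance needed = 0.0800+0.0400+0.0200 = 0.1400 m
sum ≈ 0.0840+0.0612+0.4720+0.1400 ≈ 0.7572 m = S ✓

v_R_max = 7/10 m/s = 0.7000 m/s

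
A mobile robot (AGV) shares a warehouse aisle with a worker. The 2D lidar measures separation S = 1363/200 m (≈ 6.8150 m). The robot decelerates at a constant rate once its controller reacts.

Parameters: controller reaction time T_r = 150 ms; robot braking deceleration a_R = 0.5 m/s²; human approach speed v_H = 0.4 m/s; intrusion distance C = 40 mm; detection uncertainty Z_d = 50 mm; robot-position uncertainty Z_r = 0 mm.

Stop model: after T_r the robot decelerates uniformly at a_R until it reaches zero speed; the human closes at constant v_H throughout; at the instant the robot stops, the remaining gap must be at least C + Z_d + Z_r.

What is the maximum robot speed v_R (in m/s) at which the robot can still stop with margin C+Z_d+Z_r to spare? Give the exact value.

at the boundary: (1)·v² + (19/20)·v + (-1333/200) = 0
  disc = (19/20)² − 4·(1)·(-1333/200) = 441/16 ; √disc = 21/4
  v_R = (−(19/20) + 21/4) / (2·(1)) = 43/20 m/s
check:
stop time T_s = (43/20)/(1/2) = 4.3000 s
robot covers v_R·T_r = 2.1500·0.1500 = 0.3225 m before braking
robot under decel: 2.1500²/(2·0.5000) = 4.6225 m
person approaches 0.4000·(0.1500+4.3000) = 1.7800 m
residual clearance needed = 0.0400+0.0500+0.0000 = 0.0900 m
sum ≈ 0.3225+4.6225+1.7800+0.0900 ≈ 6.8150 m = S ✓

v_R_max = 43/20 m/s = 2.1500 m/s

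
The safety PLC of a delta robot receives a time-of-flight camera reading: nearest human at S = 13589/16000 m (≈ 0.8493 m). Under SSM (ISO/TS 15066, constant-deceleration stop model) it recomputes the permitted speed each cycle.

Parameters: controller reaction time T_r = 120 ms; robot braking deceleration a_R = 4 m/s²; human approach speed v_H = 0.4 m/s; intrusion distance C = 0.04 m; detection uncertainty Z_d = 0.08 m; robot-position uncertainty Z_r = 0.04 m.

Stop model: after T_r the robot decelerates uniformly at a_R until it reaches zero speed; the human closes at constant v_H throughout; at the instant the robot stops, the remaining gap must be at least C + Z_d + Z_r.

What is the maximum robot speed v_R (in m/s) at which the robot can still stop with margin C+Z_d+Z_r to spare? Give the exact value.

at the boundary: (1/8)·v² + (11/50)·v + (-10261/16000) = 0
  disc = (11/50)² − 4·(1/8)·(-10261/16000) = 59049/160000 ; √disc = 243/400
  v_R = (−(11/50) + 243/400) / (2·(1/8)) = 31/20 m/s
check:
braking lasts T_s = (31/20)/4 = 0.3875 s
reaction-phase robot travel = 1.5500·0.1200 = 0.1860 m
braking distance = 1.5500²/(2·4.0000) = 0.3003 m
person approaches 0.4000·(0.1200+0.3875) = 0.2030 m
residual clearance needed = 0.0400+0.0800+0.0400 = 0.1600 m
sum ≈ 0.1860+0.3003+0.2030+0.1600 ≈ 0.8493 m = S ✓

v_R_max = 31/20 m/s = 1.5500 m/s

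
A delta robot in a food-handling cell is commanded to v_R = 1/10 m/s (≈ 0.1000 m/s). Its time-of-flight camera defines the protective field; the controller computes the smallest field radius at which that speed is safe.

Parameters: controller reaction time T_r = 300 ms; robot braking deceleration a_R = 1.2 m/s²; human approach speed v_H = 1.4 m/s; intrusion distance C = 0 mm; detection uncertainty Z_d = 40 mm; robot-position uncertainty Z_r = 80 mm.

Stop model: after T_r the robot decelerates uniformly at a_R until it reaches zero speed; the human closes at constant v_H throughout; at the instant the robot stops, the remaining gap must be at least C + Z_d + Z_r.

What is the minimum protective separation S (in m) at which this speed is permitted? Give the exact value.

S_min = 829/1200 m = 0.6908 m

stop time T_s = (1/10)/(6/5) = 0.0833 s
robot in T_r: 0.1000·0.3000 = 0.0300 m
robot covers 0.1000·0.0833 − ½·1.2000·0.0833² = 0.0042 m while stopping
person approaches 1.4000·(0.3000+0.0833) = 0.5367 m
C+Z_d+Z_r = 0.0000+0.0400+0.0800 = 0.1200 m
S_min ≈ 0.0300+0.0042+0.5367+0.1200  ⇒  S_min = 829/1200 m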